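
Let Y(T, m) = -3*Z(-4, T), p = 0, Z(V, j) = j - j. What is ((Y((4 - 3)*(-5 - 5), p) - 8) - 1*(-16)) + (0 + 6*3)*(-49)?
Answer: -874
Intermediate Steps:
Z(V, j) = 0
Y(T, m) = 0 (Y(T, m) = -3*0 = 0)
((Y((4 - 3)*(-5 - 5), p) - 8) - 1*(-16)) + (0 + 6*3)*(-49) = ((0 - 8) - 1*(-16)) + (0 + 6*3)*(-49) = (-8 + 16) + (0 + 18)*(-49) = 8 + 18*(-49) = 8 - 882 = -874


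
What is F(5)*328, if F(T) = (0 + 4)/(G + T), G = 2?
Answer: 1312/7 ≈ 187.43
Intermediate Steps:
F(T) = 4/(2 + T) (F(T) = (0 + 4)/(2 + T) = 4/(2 + T))
F(5)*328 = (4/(2 + 5))*328 = (4/7)*328 = 1312/7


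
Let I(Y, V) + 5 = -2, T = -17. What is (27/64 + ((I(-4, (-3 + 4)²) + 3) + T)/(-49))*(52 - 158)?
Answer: -20193/224 ≈ -90.147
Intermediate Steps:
I(Y, V) = -7 (I(Y, V) = -5 - 2 = -7)
(27/64 + ((I(-4, (-3 + 4)²) + 3) + T)/(-49))*(52 - 158) = (27/64 + ((-7 + 3) - 17)/(-49))*(52 - 158) = (27*(1/64) + (-4 - 17)*(-1/49))*(-106) = (27/64 - 21*(-1/49))*(-106) = (27/64 + 3/7)*(-106) = (381/448)*(-106) = -20193/224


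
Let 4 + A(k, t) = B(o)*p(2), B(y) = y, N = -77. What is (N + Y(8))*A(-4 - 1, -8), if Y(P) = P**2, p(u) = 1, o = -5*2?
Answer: 182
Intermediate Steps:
o = -10
A(k, t) = -14 (A(k, t) = -4 - 10*1 = -4 - 10 = -14)
(N + Y(8))*A(-4 - 1, -8) = (-77 + 8**2)*(-14) = (-77 + 64)*(-14) = -13*(-14) = 182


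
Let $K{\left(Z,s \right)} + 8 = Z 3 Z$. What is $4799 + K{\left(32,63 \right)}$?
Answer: $7863$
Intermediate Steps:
$K{\left(Z,s \right)} = -8 + 3 Z^{2}$ ($K{\left(Z,s \right)} = -8 + Z 3 Z = -8 + 3 Z Z = -8 + 3 Z^{2}$)
$4799 + K{\left(32,63 \right)} = 4799 - \left(8 - 3 \cdot 32^{2}\right) = 4799 + \left(-8 + 3 \cdot 1024\right) = 4799 + \left(-8 + 3072\right) = 4799 + 3064 = 7863$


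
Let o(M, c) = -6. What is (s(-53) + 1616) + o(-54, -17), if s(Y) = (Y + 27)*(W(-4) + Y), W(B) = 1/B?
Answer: 5989/2 ≈ 2994.5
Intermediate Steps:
s(Y) = (27 + Y)*(-¼ + Y) (s(Y) = (Y + 27)*(1/(-4) + Y) = (27 + Y)*(-¼ + Y))
(s(-53) + 1616) + o(-54, -17) = ((-27/4 + (-53)² + (107/4)*(-53)) + 1616) - 6 = ((-27/4 + 2809 - 5671/4) + 1616) - 6 = (2769/2 + 1616) - 6 = 6001/2 - 6 = 5989/2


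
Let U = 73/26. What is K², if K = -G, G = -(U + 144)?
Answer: 14569489/676 ≈ 21553.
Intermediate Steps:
U = 73/26 (U = 73*(1/26) = 73/26 ≈ 2.8077)
G = -3817/26 (G = -(73/26 + 144) = -1*3817/26 = -3817/26 ≈ -146.81)
K = 3817/26 (K = -1*(-3817/26) = 3817/26 ≈ 146.81)
K² = (3817/26)² = 14569489/676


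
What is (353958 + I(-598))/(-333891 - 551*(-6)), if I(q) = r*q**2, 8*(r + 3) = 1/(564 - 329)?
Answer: 337771979/155374950 ≈ 2.1739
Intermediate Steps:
r = -5639/1880 (r = -3 + 1/(8*(564 - 329)) = -3 + (1/8)/235 = -3 + (1/8)*(1/235) = -3 + 1/1880 = -5639/1880 ≈ -2.9995)
I(q) = -5639*q**2/1880
(353958 + I(-598))/(-333891 - 551*(-6)) = (353958 - 5639/1880*(-598)**2)/(-333891 - 551*(-6)) = (353958 - 5639/1880*357604)/(-333891 + 3306) = (353958 - 504132239/470)/(-330585) = -337771979/470*(-1/330585) = 337771979/155374950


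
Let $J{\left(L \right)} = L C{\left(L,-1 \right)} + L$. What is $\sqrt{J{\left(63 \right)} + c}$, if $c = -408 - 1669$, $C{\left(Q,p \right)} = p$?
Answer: $i \sqrt{2077} \approx 45.574 i$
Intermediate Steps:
$c = -2077$
$J{\left(L \right)} = 0$ ($J{\left(L \right)} = L \left(-1\right) + L = - L + L = 0$)
$\sqrt{J{\left(63 \right)} + c} = \sqrt{0 - 2077} = \sqrt{-2077} = i \sqrt{2077}$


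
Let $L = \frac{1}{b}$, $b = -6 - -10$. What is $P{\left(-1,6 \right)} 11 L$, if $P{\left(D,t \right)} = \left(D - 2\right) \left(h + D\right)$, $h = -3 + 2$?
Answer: $\frac{33}{2} \approx 16.5$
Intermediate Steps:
$h = -1$
$P{\left(D,t \right)} = \left(-1 + D\right) \left(-2 + D\right)$ ($P{\left(D,t \right)} = \left(D - 2\right) \left(-1 + D\right) = \left(-2 + D\right) \left(-1 + D\right) = \left(-1 + D\right) \left(-2 + D\right)$)
$b = 4$ ($b = -6 + 10 = 4$)
$L = \frac{1}{4} \approx 0.25$
$P{\left(-1,6 \right)} 11 L = \left(2 + \left(-1\right)^{2} - -3\right) 11 \cdot \frac{1}{4} = \left(2 + 1 + 3\right) 11 \cdot \frac{1}{4} = 6 \cdot 11 \cdot \frac{1}{4} = 66 \cdot \frac{1}{4} = \frac{33}{2}$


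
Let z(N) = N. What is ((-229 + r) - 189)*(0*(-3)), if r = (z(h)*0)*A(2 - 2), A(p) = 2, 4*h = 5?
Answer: 0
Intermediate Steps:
h = 5/4 (h = (¼)*5 = 5/4 ≈ 1.2500)
r = 0 (r = ((5/4)*0)*2 = 0*2 = 0)
((-229 + r) - 189)*(0*(-3)) = ((-229 + 0) - 189)*(0*(-3)) = (-229 - 189)*0 = -418*0 = 0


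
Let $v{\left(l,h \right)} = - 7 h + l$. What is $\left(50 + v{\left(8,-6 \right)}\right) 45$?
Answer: $4500$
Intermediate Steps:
$v{\left(l,h \right)} = l - 7 h$
$\left(50 + v{\left(8,-6 \right)}\right) 45 = \left(50 + \left(8 - -42\right)\right) 45 = \left(50 + \left(8 + 42\right)\right) 45 = \left(50 + 50\right) 45 = 100 \cdot 45 = 4500$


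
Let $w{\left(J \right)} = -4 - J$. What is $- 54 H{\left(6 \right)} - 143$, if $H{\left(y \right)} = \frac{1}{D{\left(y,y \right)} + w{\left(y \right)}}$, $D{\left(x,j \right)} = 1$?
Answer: $-137$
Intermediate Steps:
$H{\left(y \right)} = \frac{1}{-3 - y}$ ($H{\left(y \right)} = \frac{1}{1 - \left(4 + y\right)} = \frac{1}{-3 - y}$)
$- 54 H{\left(6 \right)} - 143 = - 54 \left(- \frac{1}{3 + 6}\right) - 143 = - 54 \left(- \frac{1}{9}\right) - 143 = - 54 \left(\left(-1\right) \frac{1}{9}\right) - 143 = \left(-54\right) \left(- \frac{1}{9}\right) - 143 = 6 - 143 = -137$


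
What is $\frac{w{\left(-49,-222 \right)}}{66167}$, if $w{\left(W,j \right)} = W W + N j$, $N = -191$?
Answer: $\frac{44803}{66167} \approx 0.67712$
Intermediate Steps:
$w{\left(W,j \right)} = W^{2} - 191 j$ ($w{\left(W,j \right)} = W W - 191 j = W^{2} - 191 j$)
$\frac{w{\left(-49,-222 \right)}}{66167} = \frac{\left(-49\right)^{2} - -42402}{66167} = \left(2401 + 42402\right) \frac{1}{66167} = 44803 \cdot \frac{1}{66167} = \frac{44803}{66167}$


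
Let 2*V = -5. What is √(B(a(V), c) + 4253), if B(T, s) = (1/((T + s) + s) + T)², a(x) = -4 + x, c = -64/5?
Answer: √1770514741/642 ≈ 65.541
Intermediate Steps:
V = -5/2 (V = (½)*(-5) = -5/2 ≈ -2.5000)
c = -64/5 (c = -64*⅕ = -64/5 ≈ -12.800)
B(T, s) = (T + 1/(T + 2*s))² (B(T, s) = (1/(T + 2*s) + T)² = (T + 1/(T + 2*s))²)
√(B(a(V), c) + 4253) = √((1 + (-4 - 5/2)² + 2*(-4 - 5/2)*(-64/5))²/((-4 - 5/2) + 2*(-64/5))² + 4253) = √((1 + (-13/2)² + 2*(-13/2)*(-64/5))²/(-13/2 - 128/5)² + 4253) = √((1 + 169/4 + 832/5)²/(-321/10)² + 4253) = √(100*(4193/20)²/103041 + 4253) = √((100/103041)*(17581249/400) + 4253) = √(17581249/412164 + 4253) = √(1770514741/412164) = √1770514741/642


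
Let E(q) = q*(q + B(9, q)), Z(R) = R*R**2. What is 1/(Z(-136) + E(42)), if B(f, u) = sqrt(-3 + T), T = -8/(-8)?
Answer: -628423/1579661868598 - 21*I*sqrt(2)/3159323737196 ≈ -3.9782e-7 - 9.4003e-12*I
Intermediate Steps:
T = 1 (T = -8*(-1/8) = 1)
Z(R) = R**3
B(f, u) = I*sqrt(2) (B(f, u) = sqrt(-3 + 1) = sqrt(-2) = I*sqrt(2))
E(q) = q*(q + I*sqrt(2))
1/(Z(-136) + E(42)) = 1/((-136)**3 + 42*(42 + I*sqrt(2))) = 1/(-2515456 + (1764 + 42*I*sqrt(2))) = 1/(-2513692 + 42*I*sqrt(2))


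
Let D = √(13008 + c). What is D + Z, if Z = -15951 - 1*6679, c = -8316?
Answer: -22630 + 2*√1173 ≈ -22562.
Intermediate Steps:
D = 2*√1173 (D = √(13008 - 8316) = √4692 = 2*√1173 ≈ 68.498)
Z = -22630 (Z = -15951 - 6679 = -22630)
D + Z = 2*√1173 - 22630 = -22630 + 2*√1173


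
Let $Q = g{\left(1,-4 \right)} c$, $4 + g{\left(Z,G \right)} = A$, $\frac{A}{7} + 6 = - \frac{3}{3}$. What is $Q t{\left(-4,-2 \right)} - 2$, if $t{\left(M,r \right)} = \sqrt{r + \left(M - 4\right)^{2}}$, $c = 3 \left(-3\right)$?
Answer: $-2 + 477 \sqrt{62} \approx 3753.9$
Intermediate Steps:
$c = -9$
$A = -49$ ($A = -42 + 7 \left(- \frac{3}{3}\right) = -42 + 7 \left(\left(-3\right) \frac{1}{3}\right) = -42 + 7 \left(-1\right) = -42 - 7 = -49$)
$g{\left(Z,G \right)} = -53$ ($g{\left(Z,G \right)} = -4 - 49 = -53$)
$t{\left(M,r \right)} = \sqrt{r + \left(-4 + M\right)^{2}}$
$Q = 477$ ($Q = \left(-53\right) \left(-9\right) = 477$)
$Q t{\left(-4,-2 \right)} - 2 = 477 \sqrt{-2 + \left(-4 - 4\right)^{2}} - 2 = 477 \sqrt{-2 + \left(-8\right)^{2}} - 2 = 477 \sqrt{-2 + 64} - 2 = 477 \sqrt{62} - 2 = -2 + 477 \sqrt{62}$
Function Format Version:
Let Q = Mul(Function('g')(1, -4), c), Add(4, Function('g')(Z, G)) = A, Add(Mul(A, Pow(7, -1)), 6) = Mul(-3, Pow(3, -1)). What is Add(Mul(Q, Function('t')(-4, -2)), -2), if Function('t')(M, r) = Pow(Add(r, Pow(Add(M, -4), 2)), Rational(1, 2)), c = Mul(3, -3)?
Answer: Add(-2, Mul(477, Pow(62, Rational(1, 2)))) ≈ 3753.9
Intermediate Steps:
c = -9
A = -49 (A = Add(-42, Mul(7, Mul(-3, Pow(3, -1)))) = Add(-42, Mul(7, Mul(-3, Rational(1, 3)))) = Add(-42, Mul(7, -1)) = Add(-42, -7) = -49)
Function('g')(Z, G) = -53 (Function('g')(Z, G) = Add(-4, -49) = -53)
Function('t')(M, r) = Pow(Add(r, Pow(Add(-4, M), 2)), Rational(1, 2))
Q = 477 (Q = Mul(-53, -9) = 477)
Add(Mul(Q, Function('t')(-4, -2)), -2) = Add(Mul(477, Pow(Add(-2, Pow(Add(-4, -4), 2)), Rational(1, 2))), -2) = Add(Mul(477, Pow(Add(-2, Pow(-8, 2)), Rational(1, 2))), -2) = Add(Mul(477, Pow(Add(-2, 64), Rational(1, 2))), -2) = Add(Mul(477, Pow(62, Rational(1, 2))), -2) = Add(-2, Mul(477, Pow(62, Rational(1, 2))))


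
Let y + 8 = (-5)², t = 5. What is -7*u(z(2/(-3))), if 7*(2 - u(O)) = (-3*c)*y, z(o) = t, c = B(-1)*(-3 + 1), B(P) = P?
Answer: -116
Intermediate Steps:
c = 2 (c = -(-3 + 1) = -1*(-2) = 2)
z(o) = 5
y = 17 (y = -8 + (-5)² = -8 + 25 = 17)
u(O) = 116/7 (u(O) = 2 - (-3*2)*17/7 = 2 - (-6)*17/7 = 2 - ⅐*(-102) = 2 + 102/7 = 116/7)
-7*u(z(2/(-3))) = -7*116/7 = -116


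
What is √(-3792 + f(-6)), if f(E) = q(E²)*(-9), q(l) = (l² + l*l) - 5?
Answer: 95*I*√3 ≈ 164.54*I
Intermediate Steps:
q(l) = -5 + 2*l² (q(l) = (l² + l²) - 5 = 2*l² - 5 = -5 + 2*l²)
f(E) = 45 - 18*E⁴ (f(E) = (-5 + 2*(E²)²)*(-9) = (-5 + 2*E⁴)*(-9) = 45 - 18*E⁴)
√(-3792 + f(-6)) = √(-3792 + (45 - 18*(-6)⁴)) = √(-3792 + (45 - 18*1296)) = √(-3792 + (45 - 23328)) = √(-3792 - 23283) = √(-27075) = 95*I*√3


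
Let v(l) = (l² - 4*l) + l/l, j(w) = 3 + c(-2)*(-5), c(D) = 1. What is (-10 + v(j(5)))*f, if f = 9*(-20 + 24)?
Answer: 108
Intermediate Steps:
j(w) = -2 (j(w) = 3 + 1*(-5) = 3 - 5 = -2)
v(l) = 1 + l² - 4*l (v(l) = (l² - 4*l) + 1 = 1 + l² - 4*l)
f = 36 (f = 9*4 = 36)
(-10 + v(j(5)))*f = (-10 + (1 + (-2)² - 4*(-2)))*36 = (-10 + (1 + 4 + 8))*36 = (-10 + 13)*36 = 3*36 = 108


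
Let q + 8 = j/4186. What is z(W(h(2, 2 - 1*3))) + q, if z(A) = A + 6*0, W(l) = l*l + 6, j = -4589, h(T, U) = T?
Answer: 291/322 ≈ 0.90373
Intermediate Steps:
q = -2929/322 (q = -8 - 4589/4186 = -8 - 4589*1/4186 = -8 - 353/322 = -2929/322 ≈ -9.0963)
W(l) = 6 + l² (W(l) = l² + 6 = 6 + l²)
z(A) = A (z(A) = A + 0 = A)
z(W(h(2, 2 - 1*3))) + q = (6 + 2²) - 2929/322 = (6 + 4) - 2929/322 = 10 - 2929/322 = 291/322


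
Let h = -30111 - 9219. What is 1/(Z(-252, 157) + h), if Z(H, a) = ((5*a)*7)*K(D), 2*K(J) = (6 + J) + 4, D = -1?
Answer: -2/29205 ≈ -6.8481e-5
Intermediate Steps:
h = -39330
K(J) = 5 + J/2 (K(J) = ((6 + J) + 4)/2 = (10 + J)/2 = 5 + J/2)
Z(H, a) = 315*a/2 (Z(H, a) = ((5*a)*7)*(5 + (1/2)*(-1)) = (35*a)*(5 - 1/2) = (35*a)*(9/2) = 315*a/2)
1/(Z(-252, 157) + h) = 1/((315/2)*157 - 39330) = 1/(49455/2 - 39330) = 1/(-29205/2) = -2/29205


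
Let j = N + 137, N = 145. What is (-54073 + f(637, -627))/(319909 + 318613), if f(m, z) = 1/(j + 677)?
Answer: -25928003/306171299 ≈ -0.084685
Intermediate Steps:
j = 282 (j = 145 + 137 = 282)
f(m, z) = 1/959 (f(m, z) = 1/(282 + 677) = 1/959)
(-54073 + f(637, -627))/(319909 + 318613) = (-54073 + 1/959)/(319909 + 318613) = -51856006/959/638522 = -51856006/959*1/638522 = -25928003/306171299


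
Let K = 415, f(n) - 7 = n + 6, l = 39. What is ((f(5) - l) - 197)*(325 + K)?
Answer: -161320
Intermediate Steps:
f(n) = 13 + n (f(n) = 7 + (n + 6) = 7 + (6 + n) = 13 + n)
((f(5) - l) - 197)*(325 + K) = (((13 + 5) - 1*39) - 197)*(325 + 415) = ((18 - 39) - 197)*740 = (-21 - 197)*740 = -218*740 = -161320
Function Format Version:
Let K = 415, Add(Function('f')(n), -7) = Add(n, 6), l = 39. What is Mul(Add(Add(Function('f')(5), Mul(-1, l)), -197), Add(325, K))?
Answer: -161320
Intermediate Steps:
Function('f')(n) = Add(13, n) (Function('f')(n) = Add(7, Add(n, 6)) = Add(7, Add(6, n)) = Add(13, n))
Mul(Add(Add(Function('f')(5), Mul(-1, l)), -197), Add(325, K)) = Mul(Add(Add(Add(13, 5), Mul(-1, 39)), -197), Add(325, 415)) = Mul(Add(Add(18, -39), -197), 740) = Mul(Add(-21, -197), 740) = Mul(-218, 740) = -161320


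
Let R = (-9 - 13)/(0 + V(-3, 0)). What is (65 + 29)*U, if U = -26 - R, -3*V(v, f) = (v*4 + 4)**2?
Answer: -40655/16 ≈ -2540.9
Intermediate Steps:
V(v, f) = -(4 + 4*v)**2/3 (V(v, f) = -(v*4 + 4)**2/3 = -(4*v + 4)**2/3 = -(4 + 4*v)**2/3)
R = 33/32 (R = (-9 - 13)/(0 - 16*(1 - 3)**2/3) = -22/(0 - 16/3*(-2)**2) = -22/(0 - 16/3*4) = -22/(0 - 64/3) = -22/(-64/3) = -22*(-3/64) = 33/32 ≈ 1.0313)
U = -865/32 (U = -26 - 1*33/32 = -26 - 33/32 = -865/32 ≈ -27.031)
(65 + 29)*U = (65 + 29)*(-865/32) = 94*(-865/32) = -40655/16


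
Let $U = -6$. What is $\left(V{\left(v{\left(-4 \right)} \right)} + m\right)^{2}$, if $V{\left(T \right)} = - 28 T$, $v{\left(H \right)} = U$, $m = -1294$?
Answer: $1267876$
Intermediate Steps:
$v{\left(H \right)} = -6$
$\left(V{\left(v{\left(-4 \right)} \right)} + m\right)^{2} = \left(\left(-28\right) \left(-6\right) - 1294\right)^{2} = \left(168 - 1294\right)^{2} = \left(-1126\right)^{2} = 1267876$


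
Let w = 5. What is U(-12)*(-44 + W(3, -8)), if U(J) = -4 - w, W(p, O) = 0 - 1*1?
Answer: 405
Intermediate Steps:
W(p, O) = -1 (W(p, O) = 0 - 1 = -1)
U(J) = -9 (U(J) = -4 - 1*5 = -4 - 5 = -9)
U(-12)*(-44 + W(3, -8)) = -9*(-44 - 1) = -9*(-45) = 405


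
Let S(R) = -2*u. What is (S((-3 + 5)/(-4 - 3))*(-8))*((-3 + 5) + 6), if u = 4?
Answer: 512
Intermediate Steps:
S(R) = -8 (S(R) = -2*4 = -8)
(S((-3 + 5)/(-4 - 3))*(-8))*((-3 + 5) + 6) = (-8*(-8))*((-3 + 5) + 6) = 64*(2 + 6) = 64*8 = 512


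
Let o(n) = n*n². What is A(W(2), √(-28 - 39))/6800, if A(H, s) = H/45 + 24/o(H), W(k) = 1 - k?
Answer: -1081/306000 ≈ -0.0035327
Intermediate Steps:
o(n) = n³
A(H, s) = 24/H³ + H/45 (A(H, s) = H/45 + 24/(H³) = H*(1/45) + 24/H³ = H/45 + 24/H³ = 24/H³ + H/45)
A(W(2), √(-28 - 39))/6800 = (24/(1 - 1*2)³ + (1 - 1*2)/45)/6800 = (24/(1 - 2)³ + (1 - 2)/45)*(1/6800) = (24/(-1)³ + (1/45)*(-1))*(1/6800) = (24*(-1) - 1/45)*(1/6800) = (-24 - 1/45)*(1/6800) = -1081/45*1/6800 = -1081/306000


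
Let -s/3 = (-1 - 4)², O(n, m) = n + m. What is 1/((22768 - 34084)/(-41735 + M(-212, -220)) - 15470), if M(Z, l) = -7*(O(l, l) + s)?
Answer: -155/2397804 ≈ -6.4643e-5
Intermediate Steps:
O(n, m) = m + n
s = -75 (s = -3*(-1 - 4)² = -3*(-5)² = -3*25 = -75)
M(Z, l) = 525 - 14*l (M(Z, l) = -7*((l + l) - 75) = -7*(2*l - 75) = -7*(-75 + 2*l) = 525 - 14*l)
1/((22768 - 34084)/(-41735 + M(-212, -220)) - 15470) = 1/((22768 - 34084)/(-41735 + (525 - 14*(-220))) - 15470) = 1/(-11316/(-41735 + (525 + 3080)) - 15470) = 1/(-11316/(-41735 + 3605) - 15470) = 1/(-11316/(-38130) - 15470) = 1/(-11316*(-1/38130) - 15470) = 1/(46/155 - 15470) = 1/(-2397804/155) = -155/2397804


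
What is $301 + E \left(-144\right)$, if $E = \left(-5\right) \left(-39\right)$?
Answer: $-27779$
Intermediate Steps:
$E = 195$
$301 + E \left(-144\right) = 301 + 195 \left(-144\right) = 301 - 28080 = -27779$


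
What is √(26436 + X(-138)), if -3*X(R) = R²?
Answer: 18*√62 ≈ 141.73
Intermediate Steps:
X(R) = -R²/3
√(26436 + X(-138)) = √(26436 - ⅓*(-138)²) = √(26436 - ⅓*19044) = √(26436 - 6348) = √20088 = 18*√62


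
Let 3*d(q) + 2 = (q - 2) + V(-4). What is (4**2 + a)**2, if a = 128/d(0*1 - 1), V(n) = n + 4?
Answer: 92416/25 ≈ 3696.6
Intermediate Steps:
V(n) = 4 + n
d(q) = -4/3 + q/3 (d(q) = -2/3 + ((q - 2) + (4 - 4))/3 = -2/3 + ((-2 + q) + 0)/3 = -2/3 + (-2 + q)/3 = -2/3 + (-2/3 + q/3) = -4/3 + q/3)
a = -384/5 (a = 128/(-4/3 + (0*1 - 1)/3) = 128/(-4/3 + (0 - 1)/3) = 128/(-4/3 + (1/3)*(-1)) = 128/(-4/3 - 1/3) = 128/(-5/3) = 128*(-3/5) = -384/5 ≈ -76.800)
(4**2 + a)**2 = (4**2 - 384/5)**2 = (16 - 384/5)**2 = (-304/5)**2 = 92416/25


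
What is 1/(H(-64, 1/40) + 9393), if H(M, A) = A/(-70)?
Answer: 2800/26300399 ≈ 0.00010646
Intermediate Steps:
H(M, A) = -A/70 (H(M, A) = A*(-1/70) = -A/70)
1/(H(-64, 1/40) + 9393) = 1/(-1/70/40 + 9393) = 1/(-1/70*1/40 + 9393) = 1/(-1/2800 + 9393) = 1/(26300399/2800) = 2800/26300399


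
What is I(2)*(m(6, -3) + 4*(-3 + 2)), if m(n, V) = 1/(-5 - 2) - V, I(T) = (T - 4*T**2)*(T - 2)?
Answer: 0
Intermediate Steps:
I(T) = (-2 + T)*(T - 4*T**2) (I(T) = (T - 4*T**2)*(-2 + T) = (-2 + T)*(T - 4*T**2))
m(n, V) = -1/7 - V (m(n, V) = 1/(-7) - V = -1/7 - V)
I(2)*(m(6, -3) + 4*(-3 + 2)) = (2*(-2 - 4*2**2 + 9*2))*((-1/7 - 1*(-3)) + 4*(-3 + 2)) = (2*(-2 - 4*4 + 18))*((-1/7 + 3) + 4*(-1)) = (2*(-2 - 16 + 18))*(20/7 - 4) = (2*0)*(-8/7) = 0*(-8/7) = 0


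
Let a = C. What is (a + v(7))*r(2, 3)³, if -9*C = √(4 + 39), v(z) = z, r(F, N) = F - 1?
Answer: 7 - √43/9 ≈ 6.2714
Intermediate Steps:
r(F, N) = -1 + F
C = -√43/9 (C = -√(4 + 39)/9 = -√43/9 ≈ -0.72860)
a = -√43/9 ≈ -0.72860
(a + v(7))*r(2, 3)³ = (-√43/9 + 7)*(-1 + 2)³ = (7 - √43/9)*1³ = (7 - √43/9)*1 = 7 - √43/9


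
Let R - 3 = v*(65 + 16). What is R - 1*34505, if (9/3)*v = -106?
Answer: -37364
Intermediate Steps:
v = -106/3 (v = (1/3)*(-106) = -106/3 ≈ -35.333)
R = -2859 (R = 3 - 106*(65 + 16)/3 = 3 - 106/3*81 = 3 - 2862 = -2859)
R - 1*34505 = -2859 - 1*34505 = -2859 - 34505 = -37364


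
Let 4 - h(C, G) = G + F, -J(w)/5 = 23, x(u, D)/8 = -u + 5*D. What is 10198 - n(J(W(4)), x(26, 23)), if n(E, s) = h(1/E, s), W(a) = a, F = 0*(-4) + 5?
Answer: 10911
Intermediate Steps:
F = 5 (F = 0 + 5 = 5)
x(u, D) = -8*u + 40*D (x(u, D) = 8*(-u + 5*D) = -8*u + 40*D)
J(w) = -115 (J(w) = -5*23 = -115)
h(C, G) = -1 - G (h(C, G) = 4 - (G + 5) = 4 - (5 + G) = 4 + (-5 - G) = -1 - G)
n(E, s) = -1 - s
10198 - n(J(W(4)), x(26, 23)) = 10198 - (-1 - (-8*26 + 40*23)) = 10198 - (-1 - (-208 + 920)) = 10198 - (-1 - 1*712) = 10198 - (-1 - 712) = 10198 - 1*(-713) = 10198 + 713 = 10911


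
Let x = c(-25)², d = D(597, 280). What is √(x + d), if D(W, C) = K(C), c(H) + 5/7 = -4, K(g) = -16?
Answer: √305/7 ≈ 2.4949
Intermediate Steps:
c(H) = -33/7 (c(H) = -5/7 - 4 = -33/7)
D(W, C) = -16
d = -16
x = 1089/49 (x = (-33/7)² = 1089/49 ≈ 22.224)
√(x + d) = √(1089/49 - 16) = √(305/49) = √305/7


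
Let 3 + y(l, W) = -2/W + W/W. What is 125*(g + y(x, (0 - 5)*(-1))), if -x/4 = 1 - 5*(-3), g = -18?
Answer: -2550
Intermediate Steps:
x = -64 (x = -4*(1 - 5*(-3)) = -4*(1 + 15) = -4*16 = -64)
y(l, W) = -2 - 2/W (y(l, W) = -3 + (-2/W + W/W) = -3 + (-2/W + 1) = -3 + (1 - 2/W) = -2 - 2/W)
125*(g + y(x, (0 - 5)*(-1))) = 125*(-18 + (-2 - 2*(-1/(0 - 5)))) = 125*(-18 + (-2 - 2/((-5*(-1))))) = 125*(-18 + (-2 - 2/5)) = 125*(-18 + (-2 - 2*⅕)) = 125*(-18 + (-2 - ⅖)) = 125*(-18 - 12/5) = 125*(-102/5) = -2550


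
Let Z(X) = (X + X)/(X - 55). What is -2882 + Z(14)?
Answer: -118190/41 ≈ -2882.7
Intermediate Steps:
Z(X) = 2*X/(-55 + X) (Z(X) = (2*X)/(-55 + X) = 2*X/(-55 + X))
-2882 + Z(14) = -2882 + 2*14/(-55 + 14) = -2882 + 2*14/(-41) = -2882 + 2*14*(-1/41) = -2882 - 28/41 = -118190/41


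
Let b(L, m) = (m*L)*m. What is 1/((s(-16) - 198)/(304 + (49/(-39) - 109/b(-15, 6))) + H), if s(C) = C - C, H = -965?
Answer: -2126677/2053633265 ≈ -0.0010356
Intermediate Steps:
b(L, m) = L*m² (b(L, m) = (L*m)*m = L*m²)
s(C) = 0
1/((s(-16) - 198)/(304 + (49/(-39) - 109/b(-15, 6))) + H) = 1/((0 - 198)/(304 + (49/(-39) - 109/((-15*6²)))) - 965) = 1/(-198/(304 + (49*(-1/39) - 109/((-15*36)))) - 965) = 1/(-198/(304 + (-49/39 - 109/(-540))) - 965) = 1/(-198/(304 + (-49/39 - 109*(-1/540))) - 965) = 1/(-198/(304 + (-49/39 + 109/540)) - 965) = 1/(-198/(304 - 7403/7020) - 965) = 1/(-198/2126677/7020 - 965) = 1/(-198*7020/2126677 - 965) = 1/(-1389960/2126677 - 965) = 1/(-2053633265/2126677) = -2126677/2053633265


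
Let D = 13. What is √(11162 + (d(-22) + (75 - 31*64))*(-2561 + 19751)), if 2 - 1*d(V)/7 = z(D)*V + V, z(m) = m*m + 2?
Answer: 4*√26422802 ≈ 20561.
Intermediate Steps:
z(m) = 2 + m² (z(m) = m² + 2 = 2 + m²)
d(V) = 14 - 1204*V (d(V) = 14 - 7*((2 + 13²)*V + V) = 14 - 7*((2 + 169)*V + V) = 14 - 7*(171*V + V) = 14 - 1204*V)
√(11162 + (d(-22) + (75 - 31*64))*(-2561 + 19751)) = √(11162 + ((14 - 1204*(-22)) + (75 - 31*64))*(-2561 + 19751)) = √(11162 + ((14 + 26488) + (75 - 1984))*17190) = √(11162 + (26502 - 1909)*17190) = √(11162 + 24593*17190) = √(11162 + 422753670) = √422764832 = 4*√26422802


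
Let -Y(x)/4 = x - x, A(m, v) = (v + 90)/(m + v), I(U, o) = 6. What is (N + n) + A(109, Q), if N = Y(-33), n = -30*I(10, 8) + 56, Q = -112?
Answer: -350/3 ≈ -116.67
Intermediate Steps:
n = -124 (n = -30*6 + 56 = -180 + 56 = -124)
A(m, v) = (90 + v)/(m + v)
Y(x) = 0 (Y(x) = -4*(x - x) = -4*0 = 0)
N = 0
(N + n) + A(109, Q) = (0 - 124) + (90 - 112)/(109 - 112) = -124 - 22/(-3) = -124 - 1/3*(-22) = -124 + 22/3 = -350/3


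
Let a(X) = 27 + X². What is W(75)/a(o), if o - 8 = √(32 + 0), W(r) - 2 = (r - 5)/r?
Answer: 1804/34685 - 2816*√2/104055 ≈ 0.013739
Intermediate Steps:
W(r) = 2 + (-5 + r)/r (W(r) = 2 + (r - 5)/r = 2 + (-5 + r)/r)
o = 8 + 4*√2 (o = 8 + √(32 + 0) = 8 + √32 = 8 + 4*√2 ≈ 13.657)
W(75)/a(o) = (3 - 5/75)/(27 + (8 + 4*√2)²) = (3 - 5*1/75)/(27 + (8 + 4*√2)²) = (3 - 1/15)/(27 + (8 + 4*√2)²) = 44/(15*(27 + (8 + 4*√2)²))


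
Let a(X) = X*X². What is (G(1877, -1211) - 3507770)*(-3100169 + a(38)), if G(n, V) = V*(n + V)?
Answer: 13138312665912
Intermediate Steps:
G(n, V) = V*(V + n)
a(X) = X³
(G(1877, -1211) - 3507770)*(-3100169 + a(38)) = (-1211*(-1211 + 1877) - 3507770)*(-3100169 + 38³) = (-1211*666 - 3507770)*(-3100169 + 54872) = (-806526 - 3507770)*(-3045297) = -4314296*(-3045297) = 13138312665912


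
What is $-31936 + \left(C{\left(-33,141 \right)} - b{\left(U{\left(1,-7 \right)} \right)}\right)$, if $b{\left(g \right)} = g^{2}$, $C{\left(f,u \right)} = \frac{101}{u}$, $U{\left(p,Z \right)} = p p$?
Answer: $- \frac{4503016}{141} \approx -31936.0$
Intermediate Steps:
$U{\left(p,Z \right)} = p^{2}$
$-31936 + \left(C{\left(-33,141 \right)} - b{\left(U{\left(1,-7 \right)} \right)}\right) = -31936 + \left(\frac{101}{141} - \left(1^{2}\right)^{2}\right) = -31936 + \left(101 \cdot \frac{1}{141} - 1^{2}\right) = -31936 + \left(\frac{101}{141} - 1\right) = -31936 - \frac{40}{141} = - \frac{4503016}{141}$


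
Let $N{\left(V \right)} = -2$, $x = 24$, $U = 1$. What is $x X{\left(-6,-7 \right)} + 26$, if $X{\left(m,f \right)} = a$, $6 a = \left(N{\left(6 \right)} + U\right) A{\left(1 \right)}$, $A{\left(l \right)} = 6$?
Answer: $2$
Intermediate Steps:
$a = -1$ ($a = \frac{\left(-2 + 1\right) 6}{6} = \frac{\left(-1\right) 6}{6} = \frac{1}{6} \left(-6\right) = -1$)
$X{\left(m,f \right)} = -1$
$x X{\left(-6,-7 \right)} + 26 = 24 \left(-1\right) + 26 = -24 + 26 = 2$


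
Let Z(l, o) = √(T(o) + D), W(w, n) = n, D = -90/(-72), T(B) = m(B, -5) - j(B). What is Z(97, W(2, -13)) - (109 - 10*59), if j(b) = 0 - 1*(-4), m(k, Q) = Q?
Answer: 481 + I*√31/2 ≈ 481.0 + 2.7839*I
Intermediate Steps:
j(b) = 4 (j(b) = 0 + 4 = 4)
T(B) = -9 (T(B) = -5 - 1*4 = -5 - 4 = -9)
D = 5/4 (D = -90*(-1/72) = 5/4 ≈ 1.2500)
Z(l, o) = I*√31/2 (Z(l, o) = √(-9 + 5/4) = √(-31/4) = I*√31/2)
Z(97, W(2, -13)) - (109 - 10*59) = I*√31/2 - (109 - 10*59) = I*√31/2 - (109 - 590) = I*√31/2 - 1*(-481) = I*√31/2 + 481 = 481 + I*√31/2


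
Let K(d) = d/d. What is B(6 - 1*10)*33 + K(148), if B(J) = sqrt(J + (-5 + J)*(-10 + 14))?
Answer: 1 + 66*I*sqrt(10) ≈ 1.0 + 208.71*I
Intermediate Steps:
K(d) = 1
B(J) = sqrt(-20 + 5*J) (B(J) = sqrt(J + (-5 + J)*4) = sqrt(J + (-20 + 4*J)) = sqrt(-20 + 5*J))
B(6 - 1*10)*33 + K(148) = sqrt(-20 + 5*(6 - 1*10))*33 + 1 = sqrt(-20 + 5*(6 - 10))*33 + 1 = sqrt(-20 + 5*(-4))*33 + 1 = sqrt(-20 - 20)*33 + 1 = sqrt(-40)*33 + 1 = (2*I*sqrt(10))*33 + 1 = 66*I*sqrt(10) + 1 = 1 + 66*I*sqrt(10)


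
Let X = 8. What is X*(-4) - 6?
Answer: -38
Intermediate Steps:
X*(-4) - 6 = 8*(-4) - 6 = -32 - 6 = -38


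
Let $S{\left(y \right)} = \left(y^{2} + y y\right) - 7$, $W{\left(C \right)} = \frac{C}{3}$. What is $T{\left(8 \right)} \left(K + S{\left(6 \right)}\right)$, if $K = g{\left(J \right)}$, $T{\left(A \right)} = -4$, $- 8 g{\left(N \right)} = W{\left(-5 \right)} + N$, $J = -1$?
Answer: $- \frac{784}{3} \approx -261.33$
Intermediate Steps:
$W{\left(C \right)} = \frac{C}{3}$ ($W{\left(C \right)} = C \frac{1}{3} = \frac{C}{3}$)
$g{\left(N \right)} = \frac{5}{24} - \frac{N}{8}$ ($g{\left(N \right)} = - \frac{\frac{1}{3} \left(-5\right) + N}{8} = - \frac{- \frac{5}{3} + N}{8} = \frac{5}{24} - \frac{N}{8}$)
$K = \frac{1}{3}$ ($K = \frac{5}{24} - - \frac{1}{8} = \frac{5}{24} + \frac{1}{8} = \frac{1}{3} \approx 0.33333$)
$S{\left(y \right)} = -7 + 2 y^{2}$ ($S{\left(y \right)} = \left(y^{2} + y^{2}\right) - 7 = 2 y^{2} - 7 = -7 + 2 y^{2}$)
$T{\left(8 \right)} \left(K + S{\left(6 \right)}\right) = - 4 \left(\frac{1}{3} - \left(7 - 2 \cdot 6^{2}\right)\right) = - 4 \left(\frac{1}{3} + \left(-7 + 2 \cdot 36\right)\right) = - 4 \left(\frac{1}{3} + \left(-7 + 72\right)\right) = - 4 \left(\frac{1}{3} + 65\right) = \left(-4\right) \frac{196}{3} = - \frac{784}{3}$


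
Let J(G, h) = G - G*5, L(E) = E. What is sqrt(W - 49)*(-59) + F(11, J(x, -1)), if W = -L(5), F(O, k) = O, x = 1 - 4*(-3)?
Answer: 11 - 177*I*sqrt(6) ≈ 11.0 - 433.56*I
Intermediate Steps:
x = 13 (x = 1 + 12 = 13)
J(G, h) = -4*G (J(G, h) = G - 5*G = -4*G)
W = -5 (W = -1*5 = -5)
sqrt(W - 49)*(-59) + F(11, J(x, -1)) = sqrt(-5 - 49)*(-59) + 11 = sqrt(-54)*(-59) + 11 = (3*I*sqrt(6))*(-59) + 11 = -177*I*sqrt(6) + 11 = 11 - 177*I*sqrt(6)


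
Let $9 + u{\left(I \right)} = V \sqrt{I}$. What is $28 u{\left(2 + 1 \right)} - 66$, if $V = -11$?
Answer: $-318 - 308 \sqrt{3} \approx -851.47$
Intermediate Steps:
$u{\left(I \right)} = -9 - 11 \sqrt{I}$
$28 u{\left(2 + 1 \right)} - 66 = 28 \left(-9 - 11 \sqrt{2 + 1}\right) - 66 = 28 \left(-9 - 11 \sqrt{3}\right) - 66 = \left(-252 - 308 \sqrt{3}\right) - 66 = -318 - 308 \sqrt{3}$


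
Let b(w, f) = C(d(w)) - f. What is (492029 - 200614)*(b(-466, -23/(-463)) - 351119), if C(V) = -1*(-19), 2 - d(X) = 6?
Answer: -47372225112045/463 ≈ -1.0232e+11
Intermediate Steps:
d(X) = -4 (d(X) = 2 - 1*6 = 2 - 6 = -4)
C(V) = 19
b(w, f) = 19 - f
(492029 - 200614)*(b(-466, -23/(-463)) - 351119) = (492029 - 200614)*((19 - (-23)/(-463)) - 351119) = 291415*((19 - (-23)*(-1)/463) - 351119) = 291415*((19 - 1*23/463) - 351119) = 291415*((19 - 23/463) - 351119) = 291415*(8774/463 - 351119) = 291415*(-162559323/463) = -47372225112045/463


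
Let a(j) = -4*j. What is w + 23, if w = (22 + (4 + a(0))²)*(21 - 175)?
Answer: -5829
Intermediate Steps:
w = -5852 (w = (22 + (4 - 4*0)²)*(21 - 175) = (22 + (4 + 0)²)*(-154) = (22 + 4²)*(-154) = (22 + 16)*(-154) = 38*(-154) = -5852)
w + 23 = -5852 + 23 = -5829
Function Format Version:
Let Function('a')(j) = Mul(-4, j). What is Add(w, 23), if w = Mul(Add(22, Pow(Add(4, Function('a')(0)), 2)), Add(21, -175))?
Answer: -5829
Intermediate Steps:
w = -5852 (w = Mul(Add(22, Pow(Add(4, Mul(-4, 0)), 2)), Add(21, -175)) = Mul(Add(22, Pow(Add(4, 0), 2)), -154) = Mul(Add(22, Pow(4, 2)), -154) = Mul(Add(22, 16), -154) = Mul(38, -154) = -5852)
Add(w, 23) = Add(-5852, 23) = -5829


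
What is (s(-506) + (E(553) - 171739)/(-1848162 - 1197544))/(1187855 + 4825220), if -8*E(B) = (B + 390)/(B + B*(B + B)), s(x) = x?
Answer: -184064052205633/2187577672363515600 ≈ -8.4141e-5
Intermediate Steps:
E(B) = -(390 + B)/(8*(B + 2*B²)) (E(B) = -(B + 390)/(8*(B + B*(B + B))) = -(390 + B)/(8*(B + B*(2*B))) = -(390 + B)/(8*(B + 2*B²)))
(s(-506) + (E(553) - 171739)/(-1848162 - 1197544))/(1187855 + 4825220) = (-506 + ((⅛)*(-390 - 1*553)/(553*(1 + 2*553)) - 171739)/(-1848162 - 1197544))/(1187855 + 4825220) = (-506 + ((⅛)*(1/553)*(-390 - 553)/(1 + 1106) - 171739)/(-3045706))/6013075 = (-506 + ((⅛)*(1/553)*(-943)/1107 - 171739)*(-1/3045706))*(1/6013075) = (-506 + ((⅛)*(1/553)*(1/1107)*(-943) - 171739)*(-1/3045706))*(1/6013075) = (-506 + (-23/119448 - 171739)*(-1/3045706))*(1/6013075) = (-506 - 20513880095/119448*(-1/3045706))*(1/6013075) = (-506 + 20513880095/363803490288)*(1/6013075) = -184064052205633/363803490288*1/6013075 = -184064052205633/2187577672363515600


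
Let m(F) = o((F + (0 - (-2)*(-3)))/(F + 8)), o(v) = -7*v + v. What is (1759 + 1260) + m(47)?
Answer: 165799/55 ≈ 3014.5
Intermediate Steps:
o(v) = -6*v
m(F) = -6*(-6 + F)/(8 + F) (m(F) = -6*(F + (0 - (-2)*(-3)))/(F + 8) = -6*(F + (0 - 1*6))/(8 + F) = -6*(F + (0 - 6))/(8 + F) = -6*(F - 6)/(8 + F) = -6*(-6 + F)/(8 + F))
(1759 + 1260) + m(47) = (1759 + 1260) + 6*(6 - 1*47)/(8 + 47) = 3019 + 6*(6 - 47)/55 = 3019 + 6*(1/55)*(-41) = 3019 - 246/55 = 165799/55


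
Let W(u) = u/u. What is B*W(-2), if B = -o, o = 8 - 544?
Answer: 536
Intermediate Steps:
W(u) = 1
o = -536
B = 536 (B = -1*(-536) = 536)
B*W(-2) = 536*1 = 536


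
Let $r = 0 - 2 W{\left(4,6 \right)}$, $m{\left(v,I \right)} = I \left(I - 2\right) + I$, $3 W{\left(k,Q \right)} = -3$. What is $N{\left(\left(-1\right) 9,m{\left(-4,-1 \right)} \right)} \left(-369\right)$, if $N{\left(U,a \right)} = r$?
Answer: $-738$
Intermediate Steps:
$W{\left(k,Q \right)} = -1$ ($W{\left(k,Q \right)} = \frac{1}{3} \left(-3\right) = -1$)
$m{\left(v,I \right)} = I + I \left(-2 + I\right)$ ($m{\left(v,I \right)} = I \left(-2 + I\right) + I = I + I \left(-2 + I\right)$)
$r = 2$ ($r = 0 - -2 = 0 + 2 = 2$)
$N{\left(U,a \right)} = 2$
$N{\left(\left(-1\right) 9,m{\left(-4,-1 \right)} \right)} \left(-369\right) = 2 \left(-369\right) = -738$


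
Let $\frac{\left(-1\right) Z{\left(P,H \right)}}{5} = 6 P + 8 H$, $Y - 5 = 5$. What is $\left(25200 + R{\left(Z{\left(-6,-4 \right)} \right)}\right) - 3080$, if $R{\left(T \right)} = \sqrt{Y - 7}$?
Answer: $22120 + \sqrt{3} \approx 22122.0$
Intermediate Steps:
$Y = 10$ ($Y = 5 + 5 = 10$)
$Z{\left(P,H \right)} = - 40 H - 30 P$ ($Z{\left(P,H \right)} = - 5 \left(6 P + 8 H\right) = - 40 H - 30 P$)
$R{\left(T \right)} = \sqrt{3}$ ($R{\left(T \right)} = \sqrt{10 - 7} = \sqrt{3}$)
$\left(25200 + R{\left(Z{\left(-6,-4 \right)} \right)}\right) - 3080 = \left(25200 + \sqrt{3}\right) - 3080 = 22120 + \sqrt{3}$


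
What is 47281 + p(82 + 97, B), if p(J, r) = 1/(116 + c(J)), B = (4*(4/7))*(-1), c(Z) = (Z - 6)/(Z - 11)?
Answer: 929591909/19661 ≈ 47281.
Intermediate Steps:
c(Z) = (-6 + Z)/(-11 + Z)
B = -16/7 (B = (4*(4*(⅐)))*(-1) = (4*(4/7))*(-1) = (16/7)*(-1) = -16/7 ≈ -2.2857)
p(J, r) = 1/(116 + (-6 + J)/(-11 + J))
47281 + p(82 + 97, B) = 47281 + (-11 + (82 + 97))/(-1282 + 117*(82 + 97)) = 47281 + (-11 + 179)/(-1282 + 117*179) = 47281 + 168/(-1282 + 20943) = 47281 + 168/19661 = 929591909/19661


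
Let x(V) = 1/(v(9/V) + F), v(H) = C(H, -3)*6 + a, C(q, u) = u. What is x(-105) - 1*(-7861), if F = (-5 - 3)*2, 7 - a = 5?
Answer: 251551/32 ≈ 7861.0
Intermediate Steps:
a = 2 (a = 7 - 1*5 = 7 - 5 = 2)
F = -16 (F = -8*2 = -16)
v(H) = -16 (v(H) = -3*6 + 2 = -18 + 2 = -16)
x(V) = -1/32 (x(V) = 1/(-16 - 16) = 1/(-32) = -1/32)
x(-105) - 1*(-7861) = -1/32 - 1*(-7861) = -1/32 + 7861 = 251551/32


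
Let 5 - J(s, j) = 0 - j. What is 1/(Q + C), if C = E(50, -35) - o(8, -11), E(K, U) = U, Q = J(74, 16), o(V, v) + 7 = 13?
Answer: -1/20 ≈ -0.050000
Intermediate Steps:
J(s, j) = 5 + j (J(s, j) = 5 - (0 - j) = 5 - (-1)*j = 5 + j)
o(V, v) = 6 (o(V, v) = -7 + 13 = 6)
Q = 21 (Q = 5 + 16 = 21)
C = -41 (C = -35 - 1*6 = -35 - 6 = -41)
1/(Q + C) = 1/(21 - 41) = 1/(-20) = -1/20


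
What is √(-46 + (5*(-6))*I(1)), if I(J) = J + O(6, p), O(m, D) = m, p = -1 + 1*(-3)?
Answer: 16*I ≈ 16.0*I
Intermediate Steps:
p = -4 (p = -1 - 3 = -4)
I(J) = 6 + J (I(J) = J + 6 = 6 + J)
√(-46 + (5*(-6))*I(1)) = √(-46 + (5*(-6))*(6 + 1)) = √(-46 - 30*7) = √(-46 - 210) = √(-256) = 16*I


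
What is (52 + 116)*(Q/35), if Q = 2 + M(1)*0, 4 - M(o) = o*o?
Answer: 48/5 ≈ 9.6000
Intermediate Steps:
M(o) = 4 - o² (M(o) = 4 - o*o = 4 - o²)
Q = 2 (Q = 2 + (4 - 1*1²)*0 = 2 + (4 - 1*1)*0 = 2 + (4 - 1)*0 = 2 + 3*0 = 2 + 0 = 2)
(52 + 116)*(Q/35) = (52 + 116)*(2/35) = 168*(2*(1/35)) = 168*(2/35) = 48/5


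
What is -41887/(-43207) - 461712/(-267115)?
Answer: 31137836389/11541237805 ≈ 2.6980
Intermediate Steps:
-41887/(-43207) - 461712/(-267115) = -41887*(-1/43207) - 461712*(-1/267115) = 41887/43207 + 461712/267115 = 31137836389/11541237805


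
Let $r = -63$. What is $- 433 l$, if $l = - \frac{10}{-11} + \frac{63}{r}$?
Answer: $\frac{433}{11} \approx 39.364$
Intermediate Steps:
$l = - \frac{1}{11}$ ($l = - \frac{10}{-11} + \frac{63}{-63} = \left(-10\right) \left(- \frac{1}{11}\right) + 63 \left(- \frac{1}{63}\right) = \frac{10}{11} - 1 = - \frac{1}{11} \approx -0.090909$)
$- 433 l = \left(-433\right) \left(- \frac{1}{11}\right) = \frac{433}{11}$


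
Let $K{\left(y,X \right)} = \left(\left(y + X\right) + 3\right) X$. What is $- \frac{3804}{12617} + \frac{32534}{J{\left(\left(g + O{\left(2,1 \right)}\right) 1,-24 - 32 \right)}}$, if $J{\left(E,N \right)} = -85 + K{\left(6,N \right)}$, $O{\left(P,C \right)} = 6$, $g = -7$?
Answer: $\frac{400792690}{32135499} \approx 12.472$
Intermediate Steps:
$K{\left(y,X \right)} = X \left(3 + X + y\right)$ ($K{\left(y,X \right)} = \left(\left(X + y\right) + 3\right) X = \left(3 + X + y\right) X = X \left(3 + X + y\right)$)
$J{\left(E,N \right)} = -85 + N \left(9 + N\right)$ ($J{\left(E,N \right)} = -85 + N \left(3 + N + 6\right) = -85 + N \left(9 + N\right)$)
$- \frac{3804}{12617} + \frac{32534}{J{\left(\left(g + O{\left(2,1 \right)}\right) 1,-24 - 32 \right)}} = - \frac{3804}{12617} + \frac{32534}{-85 + \left(-24 - 32\right) \left(9 - 56\right)} = \left(-3804\right) \frac{1}{12617} + \frac{32534}{-85 - 56 \left(9 - 56\right)} = - \frac{3804}{12617} + \frac{32534}{-85 - -2632} = - \frac{3804}{12617} + \frac{32534}{-85 + 2632} = - \frac{3804}{12617} + \frac{32534}{2547} = \frac{400792690}{32135499}$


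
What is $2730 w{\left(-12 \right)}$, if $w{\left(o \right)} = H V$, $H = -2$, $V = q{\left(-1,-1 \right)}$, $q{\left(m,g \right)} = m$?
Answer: $5460$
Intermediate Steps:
$V = -1$
$w{\left(o \right)} = 2$ ($w{\left(o \right)} = \left(-2\right) \left(-1\right) = 2$)
$2730 w{\left(-12 \right)} = 2730 \cdot 2 = 5460$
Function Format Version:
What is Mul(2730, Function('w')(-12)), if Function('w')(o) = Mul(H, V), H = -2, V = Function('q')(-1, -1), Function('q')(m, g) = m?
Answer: 5460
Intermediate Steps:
V = -1
Function('w')(o) = 2 (Function('w')(o) = Mul(-2, -1) = 2)
Mul(2730, Function('w')(-12)) = Mul(2730, 2) = 5460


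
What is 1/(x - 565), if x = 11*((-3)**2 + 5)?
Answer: -1/411 ≈ -0.0024331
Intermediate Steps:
x = 154 (x = 11*(9 + 5) = 11*14 = 154)
1/(x - 565) = 1/(154 - 565) = 1/(-411) = -1/411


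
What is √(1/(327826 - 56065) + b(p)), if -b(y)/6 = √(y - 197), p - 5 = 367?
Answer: √(271761 - 2215621233630*√7)/271761 ≈ 8.9091*I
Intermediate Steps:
p = 372 (p = 5 + 367 = 372)
b(y) = -6*√(-197 + y) (b(y) = -6*√(y - 197) = -6*√(-197 + y))
√(1/(327826 - 56065) + b(p)) = √(1/(327826 - 56065) - 6*√(-197 + 372)) = √(1/271761 - 30*√7)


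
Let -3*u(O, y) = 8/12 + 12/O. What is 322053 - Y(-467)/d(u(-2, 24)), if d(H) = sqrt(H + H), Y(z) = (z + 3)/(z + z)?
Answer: 322053 - 87*sqrt(2)/467 ≈ 3.2205e+5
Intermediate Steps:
u(O, y) = -2/9 - 4/O (u(O, y) = -(8/12 + 12/O)/3 = -(8*(1/12) + 12/O)/3 = -(2/3 + 12/O)/3 = -2/9 - 4/O)
Y(z) = (3 + z)/(2*z) (Y(z) = (3 + z)/((2*z)) = (3 + z)*(1/(2*z)) = (3 + z)/(2*z))
d(H) = sqrt(2)*sqrt(H) (d(H) = sqrt(2*H) = sqrt(2)*sqrt(H))
322053 - Y(-467)/d(u(-2, 24)) = 322053 - (1/2)*(3 - 467)/(-467)/(sqrt(2)*sqrt(-2/9 - 4/(-2))) = 322053 - (1/2)*(-1/467)*(-464)/(sqrt(2)*sqrt(-2/9 - 4*(-1/2))) = 322053 - 232/(467*(sqrt(2)*sqrt(-2/9 + 2))) = 322053 - 232/(467*(sqrt(2)*sqrt(16/9))) = 322053 - 232/(467*(sqrt(2)*(4/3))) = 322053 - 232/(467*(4*sqrt(2)/3)) = 322053 - 232*3*sqrt(2)/8/467 = 322053 - 87*sqrt(2)/467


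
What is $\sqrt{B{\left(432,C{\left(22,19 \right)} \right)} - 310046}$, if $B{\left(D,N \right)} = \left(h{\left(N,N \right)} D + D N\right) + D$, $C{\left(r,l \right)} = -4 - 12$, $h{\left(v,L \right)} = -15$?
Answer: $i \sqrt{323006} \approx 568.34 i$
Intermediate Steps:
$C{\left(r,l \right)} = -16$
$B{\left(D,N \right)} = - 14 D + D N$ ($B{\left(D,N \right)} = \left(- 15 D + D N\right) + D = - 14 D + D N$)
$\sqrt{B{\left(432,C{\left(22,19 \right)} \right)} - 310046} = \sqrt{432 \left(-14 - 16\right) - 310046} = \sqrt{432 \left(-30\right) - 310046} = \sqrt{-12960 - 310046} = \sqrt{-323006} = i \sqrt{323006}$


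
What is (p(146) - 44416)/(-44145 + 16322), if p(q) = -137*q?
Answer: 64418/27823 ≈ 2.3153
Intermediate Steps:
(p(146) - 44416)/(-44145 + 16322) = (-137*146 - 44416)/(-44145 + 16322) = (-20002 - 44416)/(-27823) = -64418*(-1/27823) = 64418/27823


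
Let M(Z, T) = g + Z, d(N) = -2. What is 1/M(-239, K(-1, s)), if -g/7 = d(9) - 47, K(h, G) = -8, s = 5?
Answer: 1/104 ≈ 0.0096154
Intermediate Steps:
g = 343 (g = -7*(-2 - 47) = -7*(-49) = 343)
M(Z, T) = 343 + Z
1/M(-239, K(-1, s)) = 1/(343 - 239) = 1/104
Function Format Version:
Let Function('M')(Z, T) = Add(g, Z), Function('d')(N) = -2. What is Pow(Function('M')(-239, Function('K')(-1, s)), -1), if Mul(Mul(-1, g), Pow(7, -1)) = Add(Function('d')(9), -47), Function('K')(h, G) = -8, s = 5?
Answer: Rational(1, 104) ≈ 0.0096154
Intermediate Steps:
g = 343 (g = Mul(-7, Add(-2, -47)) = Mul(-7, -49) = 343)
Function('M')(Z, T) = Add(343, Z)
Pow(Function('M')(-239, Function('K')(-1, s)), -1) = Pow(Add(343, -239), -1) = Pow(104, -1) = Rational(1, 104)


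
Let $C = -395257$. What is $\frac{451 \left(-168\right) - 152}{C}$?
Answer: $\frac{75920}{395257} \approx 0.19208$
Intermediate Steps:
$\frac{451 \left(-168\right) - 152}{C} = \frac{451 \left(-168\right) - 152}{-395257} = \left(-75768 - 152\right) \left(- \frac{1}{395257}\right) = \left(-75920\right) \left(- \frac{1}{395257}\right) = \frac{75920}{395257}$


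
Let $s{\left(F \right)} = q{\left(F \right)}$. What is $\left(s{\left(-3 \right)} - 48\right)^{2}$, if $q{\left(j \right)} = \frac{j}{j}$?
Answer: $2209$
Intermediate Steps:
$q{\left(j \right)} = 1$
$s{\left(F \right)} = 1$
$\left(s{\left(-3 \right)} - 48\right)^{2} = \left(1 - 48\right)^{2} = \left(-47\right)^{2} = 2209$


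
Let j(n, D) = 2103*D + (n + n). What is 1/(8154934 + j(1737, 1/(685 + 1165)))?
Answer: 1850/15093056903 ≈ 1.2257e-7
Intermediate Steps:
j(n, D) = 2*n + 2103*D (j(n, D) = 2103*D + 2*n = 2*n + 2103*D)
1/(8154934 + j(1737, 1/(685 + 1165))) = 1/(8154934 + (2*1737 + 2103/(685 + 1165))) = 1/(8154934 + (3474 + 2103/1850)) = 1/(8154934 + 6429003/1850) = 1/(15093056903/1850) = 1850/15093056903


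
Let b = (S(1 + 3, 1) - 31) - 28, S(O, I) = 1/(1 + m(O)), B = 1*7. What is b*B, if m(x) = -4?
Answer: -1246/3 ≈ -415.33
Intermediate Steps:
B = 7
S(O, I) = -1/3 (S(O, I) = 1/(1 - 4) = 1/(-3) = -1/3)
b = -178/3 (b = (-1/3 - 31) - 28 = -94/3 - 28 = -178/3 ≈ -59.333)
b*B = -178/3*7 = -1246/3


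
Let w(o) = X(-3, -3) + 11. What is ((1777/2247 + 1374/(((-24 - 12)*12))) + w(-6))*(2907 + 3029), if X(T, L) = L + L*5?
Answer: -53675114/963 ≈ -55737.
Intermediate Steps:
X(T, L) = 6*L (X(T, L) = L + 5*L = 6*L)
w(o) = -7 (w(o) = 6*(-3) + 11 = -18 + 11 = -7)
((1777/2247 + 1374/(((-24 - 12)*12))) + w(-6))*(2907 + 3029) = ((1777/2247 + 1374/(((-24 - 12)*12))) - 7)*(2907 + 3029) = ((1777*(1/2247) + 1374/((-36*12))) - 7)*5936 = ((1777/2247 + 1374/(-432)) - 7)*5936 = ((1777/2247 + 1374*(-1/432)) - 7)*5936 = ((1777/2247 - 229/72) - 7)*5936 = (-128873/53928 - 7)*5936 = -506369/53928*5936 = -53675114/963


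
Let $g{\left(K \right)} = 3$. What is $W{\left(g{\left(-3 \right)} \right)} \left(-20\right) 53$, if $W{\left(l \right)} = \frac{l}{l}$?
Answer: $-1060$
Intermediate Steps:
$W{\left(l \right)} = 1$
$W{\left(g{\left(-3 \right)} \right)} \left(-20\right) 53 = 1 \left(-20\right) 53 = \left(-20\right) 53 = -1060$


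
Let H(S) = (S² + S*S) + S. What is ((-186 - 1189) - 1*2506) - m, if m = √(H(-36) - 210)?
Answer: -3881 - √2346 ≈ -3929.4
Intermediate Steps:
H(S) = S + 2*S² (H(S) = (S² + S²) + S = 2*S² + S = S + 2*S²)
m = √2346 (m = √(-36*(1 + 2*(-36)) - 210) = √(-36*(1 - 72) - 210) = √(-36*(-71) - 210) = √(2556 - 210) = √2346 ≈ 48.436)
((-186 - 1189) - 1*2506) - m = ((-186 - 1189) - 1*2506) - √2346 = (-1375 - 2506) - √2346 = -3881 - √2346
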